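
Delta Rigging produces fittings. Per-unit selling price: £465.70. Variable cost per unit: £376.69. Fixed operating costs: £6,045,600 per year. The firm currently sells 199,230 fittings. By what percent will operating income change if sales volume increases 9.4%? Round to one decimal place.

At 199,230 units, contribution = 199,230 × £89.01 = £17,733,462.30.
Subtracting fixed costs: EBIT = £17,733,462.30 − £6,045,600 = £11,687,862.30.
Degree of operating leverage = £17,733,462.30 / £11,687,862.30 = 1.5173.
Operating income changes by 1.5173 × +9.4% = +14.3%.

+14.3%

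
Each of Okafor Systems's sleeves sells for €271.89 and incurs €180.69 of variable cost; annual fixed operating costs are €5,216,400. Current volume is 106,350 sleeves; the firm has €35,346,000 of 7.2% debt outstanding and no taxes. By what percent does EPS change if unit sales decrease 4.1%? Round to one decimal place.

Contribution at this volume is 106,350 × €91.20 = €9,699,120.00.
Subtracting fixed costs: EBIT = €9,699,120.00 − €5,216,400 = €4,482,720.00.
Interest = €2,544,912.00, so EBIT − I = €1,937,808.00.
Degree of combined leverage = contribution ÷ (EBIT − I) = €9,699,120.00 ÷ €1,937,808.00 = 5.0052.
%ΔEPS = DCL × %ΔSales = 5.0052 × -4.1% = -20.5%.

-20.5%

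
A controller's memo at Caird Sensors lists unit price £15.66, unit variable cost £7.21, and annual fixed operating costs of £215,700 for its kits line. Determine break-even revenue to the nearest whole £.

£399,747

Contribution margin per unit = £15.66 − £7.21 = £8.45, a CM ratio of £8.45 ÷ £15.66 = 0.5396.
Break-even sales = FC ÷ CM ratio = £215,700 × £15.66 / £8.45 = £399,747.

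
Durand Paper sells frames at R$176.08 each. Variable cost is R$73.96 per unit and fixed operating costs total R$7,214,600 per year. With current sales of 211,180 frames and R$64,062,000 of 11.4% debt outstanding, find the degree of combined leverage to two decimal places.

Contribution at this volume is 211,180 × R$102.12 = R$21,565,701.60.
EBIT = R$21,565,701.60 − R$7,214,600 = R$14,351,101.60. Interest = R$7,303,068.00.
DOL = R$21,565,701.60 ÷ R$14,351,101.60 = 1.5027; DFL = R$14,351,101.60 ÷ R$7,048,033.60 = 2.0362.
DCL = DOL × DFL = 1.5027 × 2.0362 = 3.0598.

3.06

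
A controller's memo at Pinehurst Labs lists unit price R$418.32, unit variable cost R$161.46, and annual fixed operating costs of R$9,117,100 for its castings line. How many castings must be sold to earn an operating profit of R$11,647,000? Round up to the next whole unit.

80,839 castings

Contribution margin per unit = R$418.32 − R$161.46 = R$256.86.
Need Q such that Q × R$256.86 − R$9,117,100 = R$11,647,000, i.e. Q = R$20,764,100 / R$256.86 = 80,838.20 → 80,839.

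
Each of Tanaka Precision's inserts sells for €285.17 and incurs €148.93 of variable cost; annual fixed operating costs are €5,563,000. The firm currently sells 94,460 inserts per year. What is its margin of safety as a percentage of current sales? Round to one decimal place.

Unit CM = price − variable cost = €285.17 − €148.93 = €136.24. Break-even units = €5,563,000 ÷ €136.24 = 40,832.35; break-even revenue = 40,832.35 × €285.17 = €11,644,162.58.
Current sales = 94,460 × €285.17 = €26,937,158.20.
Margin of safety = (€26,937,158.20 − €11,644,162.58) ÷ €26,937,158.20 = 56.8%.

56.8%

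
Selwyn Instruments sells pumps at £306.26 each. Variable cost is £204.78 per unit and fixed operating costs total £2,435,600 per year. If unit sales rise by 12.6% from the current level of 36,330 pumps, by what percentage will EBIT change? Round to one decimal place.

At 36,330 units, contribution = 36,330 × £101.48 = £3,686,768.40.
Subtracting fixed costs: EBIT = £3,686,768.40 − £2,435,600 = £1,251,168.40.
So DOL = total CM / EBIT = £3,686,768.40 / £1,251,168.40 = 2.9467.
%ΔEBIT = DOL × %ΔSales = 2.9467 × +12.6% = +37.1%.

+37.1%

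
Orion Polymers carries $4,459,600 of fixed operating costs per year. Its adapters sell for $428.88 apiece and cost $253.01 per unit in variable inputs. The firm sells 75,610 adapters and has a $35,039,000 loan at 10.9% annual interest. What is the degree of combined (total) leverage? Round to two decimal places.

Contribution at this volume is 75,610 × $175.87 = $13,297,530.70.
Operating income = contribution − fixed costs = $13,297,530.70 − $4,459,600 = $8,837,930.70. Interest = $3,819,251.00, so EBIT − I = $5,018,679.70.
Degree of total leverage = total CM / (EBIT − interest) = $13,297,530.70 / $5,018,679.70 = 2.6496.

2.65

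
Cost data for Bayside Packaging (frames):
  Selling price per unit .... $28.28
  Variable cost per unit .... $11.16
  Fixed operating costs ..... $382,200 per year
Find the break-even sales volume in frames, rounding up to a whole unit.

22,325 frames

Unit CM = price − variable cost = $28.28 − $11.16 = $17.12.
Break-even Q = $382,200 / $17.12 = 22,324.77 → 22,325 frames.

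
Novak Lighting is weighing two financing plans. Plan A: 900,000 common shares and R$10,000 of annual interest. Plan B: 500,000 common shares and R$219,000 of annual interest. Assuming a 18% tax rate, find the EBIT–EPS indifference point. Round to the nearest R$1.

At indifference, (EBIT − 10,000)(1 − t)/900,000 = (EBIT − 219,000)(1 − t)/500,000.
The (1 − t) factor cancels: (EBIT − 10,000) × 500,000 = (EBIT − 219,000) × 900,000.
EBIT × (900,000 − 500,000) = 219,000 × 900,000 − 10,000 × 500,000 = 192,100,000,000, so EBIT = 192,100,000,000 ÷ 400,000 = 480,250.00.

R$480,250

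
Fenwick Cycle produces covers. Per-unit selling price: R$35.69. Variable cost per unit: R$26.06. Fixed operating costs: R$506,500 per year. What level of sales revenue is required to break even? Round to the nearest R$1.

R$1,877,153

CM per unit = R$35.69 − R$26.06 = R$9.63; CM ratio = R$9.63 / R$35.69 = 0.2698.
Break-even revenue = fixed costs × price ÷ CM = R$506,500 × R$35.69 ÷ R$9.63 = R$1,877,153.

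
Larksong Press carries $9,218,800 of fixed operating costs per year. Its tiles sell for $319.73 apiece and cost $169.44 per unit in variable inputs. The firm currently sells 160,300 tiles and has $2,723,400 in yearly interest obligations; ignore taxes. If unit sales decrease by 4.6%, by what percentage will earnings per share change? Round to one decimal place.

Total contribution margin = 160,300 × $150.29 = $24,091,487.00.
EBIT = $24,091,487.00 − $9,218,800 = $14,872,687.00.
After interest of $2,723,400.00, pre-tax earnings = $12,149,287.00.
DCL = total CM / (EBIT − I) = $24,091,487.00 / $12,149,287.00 = 1.9830.
%ΔEPS = DCL × %ΔSales = 1.9830 × -4.6% = -9.1%.

-9.1%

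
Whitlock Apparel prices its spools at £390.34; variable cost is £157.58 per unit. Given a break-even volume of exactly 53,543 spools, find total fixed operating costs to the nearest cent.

£12,462,668.68

Each unit contributes £390.34 − £157.58 = £232.76.
Fixed costs = break-even units × CM = 53,543 × £232.76 = £12,462,668.68.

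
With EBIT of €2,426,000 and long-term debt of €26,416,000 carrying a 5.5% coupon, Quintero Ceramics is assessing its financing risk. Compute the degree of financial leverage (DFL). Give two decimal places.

Interest = €1,452,880.00.
Degree of financial leverage = EBIT / (EBIT − interest) = €2,426,000 / €973,120.00 = 2.4930.

2.49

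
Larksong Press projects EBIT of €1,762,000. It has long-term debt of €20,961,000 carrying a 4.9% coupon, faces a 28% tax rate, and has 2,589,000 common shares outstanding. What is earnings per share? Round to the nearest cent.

Pre-tax income = €1,762,000 − €1,027,089.00 = €734,911.00.
Net income = €734,911.00 × (1 − 0.28) = €529,135.92.
Per share: €529,135.92 / 2,589,000 shares = €0.20.

€0.20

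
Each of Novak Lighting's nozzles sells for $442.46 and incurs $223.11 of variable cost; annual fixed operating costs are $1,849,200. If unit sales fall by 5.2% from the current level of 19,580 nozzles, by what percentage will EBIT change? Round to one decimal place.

-9.1%

At 19,580 units, contribution = 19,580 × $219.35 = $4,294,873.00.
EBIT = $4,294,873.00 − $1,849,200 = $2,445,673.00.
So DOL = total CM / EBIT = $4,294,873.00 / $2,445,673.00 = 1.7561.
%ΔEBIT = DOL × %ΔSales = 1.7561 × -5.2% = -9.1%.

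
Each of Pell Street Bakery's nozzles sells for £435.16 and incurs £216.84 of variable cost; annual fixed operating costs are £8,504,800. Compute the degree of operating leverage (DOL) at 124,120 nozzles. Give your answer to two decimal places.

Total contribution margin = 124,120 × £218.32 = £27,097,878.40.
EBIT = £27,097,878.40 − £8,504,800 = £18,593,078.40.
So DOL = total CM / EBIT = £27,097,878.40 / £18,593,078.40 = 1.4574.

1.46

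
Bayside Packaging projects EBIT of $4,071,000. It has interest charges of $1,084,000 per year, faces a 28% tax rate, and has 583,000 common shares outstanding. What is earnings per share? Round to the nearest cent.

Pre-tax income = $4,071,000 − $1,084,000.00 = $2,987,000.00.
Net income = $2,987,000.00 × (1 − 0.28) = $2,150,640.00.
EPS = $2,150,640.00 ÷ 583,000 = $3.69.

$3.69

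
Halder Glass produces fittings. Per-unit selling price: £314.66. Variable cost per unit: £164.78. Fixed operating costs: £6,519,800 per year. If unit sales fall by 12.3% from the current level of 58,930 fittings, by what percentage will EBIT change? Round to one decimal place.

At 58,930 units, contribution = 58,930 × £149.88 = £8,832,428.40.
EBIT = £8,832,428.40 − £6,519,800 = £2,312,628.40.
Degree of operating leverage = £8,832,428.40 / £2,312,628.40 = 3.8192.
So EBIT moves 3.8192 × (-12.3%) = -47.0%.

-47.0%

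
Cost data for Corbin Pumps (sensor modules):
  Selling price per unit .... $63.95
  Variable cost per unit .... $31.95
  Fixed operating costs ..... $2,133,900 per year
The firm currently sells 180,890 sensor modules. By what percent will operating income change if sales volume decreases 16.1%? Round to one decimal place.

Total contribution margin = 180,890 × $32.00 = $5,788,480.00.
Operating income = contribution − fixed costs = $5,788,480.00 − $2,133,900 = $3,654,580.00.
Degree of operating leverage = $5,788,480.00 / $3,654,580.00 = 1.5839.
%ΔEBIT = DOL × %ΔSales = 1.5839 × -16.1% = -25.5%.

-25.5%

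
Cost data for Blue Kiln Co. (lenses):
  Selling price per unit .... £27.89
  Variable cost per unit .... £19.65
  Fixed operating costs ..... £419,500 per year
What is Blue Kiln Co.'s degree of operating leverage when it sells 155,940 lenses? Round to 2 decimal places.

1.48

Total contribution margin = 155,940 × £8.24 = £1,284,945.60.
Subtracting fixed costs: EBIT = £1,284,945.60 − £419,500 = £865,445.60.
Degree of operating leverage = £1,284,945.60 / £865,445.60 = 1.4847.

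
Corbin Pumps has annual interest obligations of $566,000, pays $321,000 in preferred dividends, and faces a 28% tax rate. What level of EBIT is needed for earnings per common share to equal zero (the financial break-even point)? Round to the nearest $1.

$1,011,833

Grossing the preferred dividend up to pre-tax terms: $321,000 / (1 − 0.28) = $445,833.33.
Financial break-even EBIT = interest + D_p ÷ (1 − t) = $566,000 + $445,833.33 = $1,011,833.33.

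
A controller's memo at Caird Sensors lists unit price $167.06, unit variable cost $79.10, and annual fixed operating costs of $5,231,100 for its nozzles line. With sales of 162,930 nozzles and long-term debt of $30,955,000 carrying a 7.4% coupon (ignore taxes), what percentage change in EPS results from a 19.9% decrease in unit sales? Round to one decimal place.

Total contribution margin = 162,930 × $87.96 = $14,331,322.80.
Operating income = contribution − fixed costs = $14,331,322.80 − $5,231,100 = $9,100,222.80.
Interest = $2,290,670.00, so EBIT − I = $6,809,552.80.
Degree of combined leverage = contribution ÷ (EBIT − I) = $14,331,322.80 ÷ $6,809,552.80 = 2.1046.
EPS therefore changes by 2.1046 × (-19.9%) = -41.9%.

-41.9%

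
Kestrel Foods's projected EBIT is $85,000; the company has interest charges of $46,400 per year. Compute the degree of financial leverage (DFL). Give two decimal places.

Annual interest charges come to $46,400.00.
Degree of financial leverage = EBIT / (EBIT − interest) = $85,000 / $38,600.00 = 2.2021.

2.20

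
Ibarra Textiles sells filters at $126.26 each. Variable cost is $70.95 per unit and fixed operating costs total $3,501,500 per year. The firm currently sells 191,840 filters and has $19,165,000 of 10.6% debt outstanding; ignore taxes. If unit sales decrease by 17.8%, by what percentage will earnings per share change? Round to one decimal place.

-37.2%

Total contribution margin = 191,840 × $55.31 = $10,610,670.40.
Subtracting fixed costs: EBIT = $10,610,670.40 − $3,501,500 = $7,109,170.40.
Interest = $2,031,490.00, so EBIT − I = $5,077,680.40.
Degree of combined leverage = contribution ÷ (EBIT − I) = $10,610,670.40 ÷ $5,077,680.40 = 2.0897.
%ΔEPS = DCL × %ΔSales = 2.0897 × -17.8% = -37.2%.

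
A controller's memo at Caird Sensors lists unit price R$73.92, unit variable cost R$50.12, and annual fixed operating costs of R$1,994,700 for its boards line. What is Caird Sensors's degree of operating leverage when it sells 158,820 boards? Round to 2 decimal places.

2.12

Total contribution margin = 158,820 × R$23.80 = R$3,779,916.00.
EBIT = R$3,779,916.00 − R$1,994,700 = R$1,785,216.00.
So DOL = total CM / EBIT = R$3,779,916.00 / R$1,785,216.00 = 2.1173.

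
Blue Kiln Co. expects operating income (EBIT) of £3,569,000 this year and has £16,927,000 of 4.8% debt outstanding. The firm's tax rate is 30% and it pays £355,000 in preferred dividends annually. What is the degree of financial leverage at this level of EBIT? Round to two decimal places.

Annual interest charges come to £812,496.00.
Preferred dividends grossed up pre-tax: £355,000 / (1 − 0.30) = £507,142.86.
DFL = EBIT ÷ [EBIT − I − D_p/(1−t)] = £3,569,000 ÷ [£3,569,000 − £812,496.00 − £507,142.86] = £3,569,000 ÷ £2,249,361.14 = 1.5867.

1.59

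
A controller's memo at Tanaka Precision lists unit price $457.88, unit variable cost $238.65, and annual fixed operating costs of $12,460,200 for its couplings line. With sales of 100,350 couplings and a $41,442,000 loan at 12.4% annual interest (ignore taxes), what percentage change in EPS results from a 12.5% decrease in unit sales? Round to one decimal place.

-62.5%

Contribution at this volume is 100,350 × $219.23 = $21,999,730.50.
EBIT = $21,999,730.50 − $12,460,200 = $9,539,530.50.
Interest = $5,138,808.00, so EBIT − I = $4,400,722.50.
DCL = total CM / (EBIT − I) = $21,999,730.50 / $4,400,722.50 = 4.9991.
EPS therefore changes by 4.9991 × (-12.5%) = -62.5%.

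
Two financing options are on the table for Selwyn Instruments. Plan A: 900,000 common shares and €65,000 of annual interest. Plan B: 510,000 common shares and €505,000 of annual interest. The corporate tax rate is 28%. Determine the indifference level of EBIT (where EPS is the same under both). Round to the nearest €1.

Set EPS_A = EPS_B: (EBIT − €65,000)(1 − 0.28) ÷ 900,000 = (EBIT − €505,000)(1 − 0.28) ÷ 510,000.
Cancelling (1 − t) and cross-multiplying: 510,000·(EBIT − 65,000) = 900,000·(EBIT − 505,000).
Solving, EBIT = (505,000·900,000 − 65,000·510,000) / (900,000 − 510,000) = 421,350,000,000 / 390,000 = 1,080,384.62.

€1,080,385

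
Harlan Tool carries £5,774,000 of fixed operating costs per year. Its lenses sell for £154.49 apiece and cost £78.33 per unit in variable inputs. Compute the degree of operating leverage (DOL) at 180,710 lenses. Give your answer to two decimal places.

Total contribution margin = 180,710 × £76.16 = £13,762,873.60.
Operating income = contribution − fixed costs = £13,762,873.60 − £5,774,000 = £7,988,873.60.
Degree of operating leverage = £13,762,873.60 / £7,988,873.60 = 1.7228.

1.72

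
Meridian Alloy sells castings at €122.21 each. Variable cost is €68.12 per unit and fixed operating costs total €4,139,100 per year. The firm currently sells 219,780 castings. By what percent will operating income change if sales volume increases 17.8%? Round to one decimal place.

+27.3%

Total contribution margin = 219,780 × €54.09 = €11,887,900.20.
Subtracting fixed costs: EBIT = €11,887,900.20 − €4,139,100 = €7,748,800.20.
Degree of operating leverage = €11,887,900.20 / €7,748,800.20 = 1.5342.
%ΔEBIT = DOL × %ΔSales = 1.5342 × +17.8% = +27.3%.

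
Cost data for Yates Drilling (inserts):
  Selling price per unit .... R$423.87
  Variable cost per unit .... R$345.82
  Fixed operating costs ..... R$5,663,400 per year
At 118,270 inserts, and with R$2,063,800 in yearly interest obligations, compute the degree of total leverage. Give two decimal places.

Contribution at this volume is 118,270 × R$78.05 = R$9,230,973.50.
EBIT = R$9,230,973.50 − R$5,663,400 = R$3,567,573.50. Interest = R$2,063,800.00.
DOL = R$9,230,973.50 ÷ R$3,567,573.50 = 2.5875; DFL = R$3,567,573.50 ÷ R$1,503,773.50 = 2.3724.
Combined leverage = 2.5875 × 2.3724 = 6.1386.

6.14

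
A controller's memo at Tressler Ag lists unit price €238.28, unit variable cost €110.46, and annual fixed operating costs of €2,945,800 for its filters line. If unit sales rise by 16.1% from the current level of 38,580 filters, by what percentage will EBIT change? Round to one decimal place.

+40.0%

Total contribution margin = 38,580 × €127.82 = €4,931,295.60.
EBIT = €4,931,295.60 − €2,945,800 = €1,985,495.60.
So DOL = total CM / EBIT = €4,931,295.60 / €1,985,495.60 = 2.4837.
%ΔEBIT = DOL × %ΔSales = 2.4837 × +16.1% = +40.0%.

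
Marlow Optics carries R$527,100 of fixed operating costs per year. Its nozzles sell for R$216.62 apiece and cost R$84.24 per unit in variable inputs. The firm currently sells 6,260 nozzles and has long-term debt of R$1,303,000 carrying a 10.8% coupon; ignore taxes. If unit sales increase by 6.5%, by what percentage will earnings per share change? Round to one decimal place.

+33.5%

Contribution at this volume is 6,260 × R$132.38 = R$828,698.80.
Operating income = contribution − fixed costs = R$828,698.80 − R$527,100 = R$301,598.80.
Interest = R$140,724.00, so EBIT − I = R$160,874.80.
DCL = total CM / (EBIT − I) = R$828,698.80 / R$160,874.80 = 5.1512.
EPS therefore changes by 5.1512 × (+6.5%) = +33.5%.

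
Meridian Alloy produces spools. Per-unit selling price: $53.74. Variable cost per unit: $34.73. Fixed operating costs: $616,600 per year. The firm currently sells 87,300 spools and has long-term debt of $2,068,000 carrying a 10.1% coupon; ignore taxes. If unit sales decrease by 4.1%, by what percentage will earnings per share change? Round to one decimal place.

Contribution at this volume is 87,300 × $19.01 = $1,659,573.00.
Subtracting fixed costs: EBIT = $1,659,573.00 − $616,600 = $1,042,973.00.
Interest = $208,868.00, so EBIT − I = $834,105.00.
Degree of combined leverage = contribution ÷ (EBIT − I) = $1,659,573.00 ÷ $834,105.00 = 1.9896.
EPS therefore changes by 1.9896 × (-4.1%) = -8.2%.

-8.2%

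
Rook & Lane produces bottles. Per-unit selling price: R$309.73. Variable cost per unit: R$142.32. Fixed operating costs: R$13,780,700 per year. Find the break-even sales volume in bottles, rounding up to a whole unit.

Each unit contributes R$309.73 − R$142.32 = R$167.41.
Break-even Q = R$13,780,700 / R$167.41 = 82,317.07 → 82,318 bottles.

82,318 bottles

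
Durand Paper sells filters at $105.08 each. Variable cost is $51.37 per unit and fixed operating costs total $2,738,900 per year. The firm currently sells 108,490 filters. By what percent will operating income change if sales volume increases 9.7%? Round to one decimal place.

At 108,490 units, contribution = 108,490 × $53.71 = $5,826,997.90.
Subtracting fixed costs: EBIT = $5,826,997.90 − $2,738,900 = $3,088,097.90.
Degree of operating leverage = $5,826,997.90 / $3,088,097.90 = 1.8869.
Operating income changes by 1.8869 × +9.7% = +18.3%.

+18.3%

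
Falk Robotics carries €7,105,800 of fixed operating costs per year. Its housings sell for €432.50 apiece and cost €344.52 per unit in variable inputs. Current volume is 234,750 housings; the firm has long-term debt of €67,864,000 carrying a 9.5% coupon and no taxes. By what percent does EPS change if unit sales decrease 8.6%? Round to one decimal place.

Total contribution margin = 234,750 × €87.98 = €20,653,305.00.
EBIT = €20,653,305.00 − €7,105,800 = €13,547,505.00.
After interest of €6,447,080.00, pre-tax earnings = €7,100,425.00.
Degree of combined leverage = contribution ÷ (EBIT − I) = €20,653,305.00 ÷ €7,100,425.00 = 2.9087.
EPS therefore changes by 2.9087 × (-8.6%) = -25.0%.

-25.0%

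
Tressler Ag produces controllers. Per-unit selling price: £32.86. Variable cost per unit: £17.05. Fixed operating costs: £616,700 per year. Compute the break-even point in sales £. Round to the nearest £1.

Contribution margin per unit = £32.86 − £17.05 = £15.81, a CM ratio of £15.81 ÷ £32.86 = 0.4811.
Break-even revenue = fixed costs × price ÷ CM = £616,700 × £32.86 ÷ £15.81 = £1,281,769.

£1,281,769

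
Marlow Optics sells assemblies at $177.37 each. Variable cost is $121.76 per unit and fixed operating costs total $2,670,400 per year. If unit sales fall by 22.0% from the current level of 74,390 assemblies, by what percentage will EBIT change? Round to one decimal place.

Total contribution margin = 74,390 × $55.61 = $4,136,827.90.
Subtracting fixed costs: EBIT = $4,136,827.90 − $2,670,400 = $1,466,427.90.
DOL = contribution ÷ EBIT = $4,136,827.90 ÷ $1,466,427.90 = 2.8210.
Operating income changes by 2.8210 × -22.0% = -62.1%.

-62.1%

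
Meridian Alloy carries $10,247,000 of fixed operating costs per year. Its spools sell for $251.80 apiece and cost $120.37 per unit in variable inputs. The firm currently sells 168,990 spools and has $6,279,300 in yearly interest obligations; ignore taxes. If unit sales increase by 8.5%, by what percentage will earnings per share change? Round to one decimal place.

+33.2%

At 168,990 units, contribution = 168,990 × $131.43 = $22,210,355.70.
Operating income = contribution − fixed costs = $22,210,355.70 − $10,247,000 = $11,963,355.70.
Interest = $6,279,300.00, so EBIT − I = $5,684,055.70.
Degree of combined leverage = contribution ÷ (EBIT − I) = $22,210,355.70 ÷ $5,684,055.70 = 3.9075.
%ΔEPS = DCL × %ΔSales = 3.9075 × +8.5% = +33.2%.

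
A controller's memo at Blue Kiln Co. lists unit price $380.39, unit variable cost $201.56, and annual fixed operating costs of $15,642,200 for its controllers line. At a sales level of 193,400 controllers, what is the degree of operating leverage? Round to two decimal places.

1.83

Total contribution margin = 193,400 × $178.83 = $34,585,722.00.
EBIT = $34,585,722.00 − $15,642,200 = $18,943,522.00.
So DOL = total CM / EBIT = $34,585,722.00 / $18,943,522.00 = 1.8257.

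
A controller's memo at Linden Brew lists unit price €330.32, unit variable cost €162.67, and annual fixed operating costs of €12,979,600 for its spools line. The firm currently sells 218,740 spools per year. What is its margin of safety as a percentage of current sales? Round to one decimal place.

Unit CM = price − variable cost = €330.32 − €162.67 = €167.65. Break-even units = €12,979,600 ÷ €167.65 = 77,420.82; break-even revenue = 77,420.82 × €330.32 = €25,573,644.33.
Current sales = 218,740 × €330.32 = €72,254,196.80.
Margin of safety = (€72,254,196.80 − €25,573,644.33) ÷ €72,254,196.80 = 64.6%.

64.6%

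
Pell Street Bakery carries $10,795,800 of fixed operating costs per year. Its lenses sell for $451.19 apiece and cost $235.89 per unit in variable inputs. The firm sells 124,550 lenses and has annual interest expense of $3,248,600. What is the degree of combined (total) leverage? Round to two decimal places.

2.10

Contribution at this volume is 124,550 × $215.30 = $26,815,615.00.
EBIT = $26,815,615.00 − $10,795,800 = $16,019,815.00. Interest = $3,248,600.00.
DOL = $26,815,615.00 ÷ $16,019,815.00 = 1.6739; DFL = $16,019,815.00 ÷ $12,771,215.00 = 1.2544.
DCL = DOL × DFL = 1.6739 × 1.2544 = 2.0997.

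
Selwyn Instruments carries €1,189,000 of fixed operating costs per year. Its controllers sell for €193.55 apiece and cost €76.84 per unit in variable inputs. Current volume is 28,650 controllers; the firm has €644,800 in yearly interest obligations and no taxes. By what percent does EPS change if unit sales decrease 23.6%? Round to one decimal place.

-52.3%

Total contribution margin = 28,650 × €116.71 = €3,343,741.50.
EBIT = €3,343,741.50 − €1,189,000 = €2,154,741.50.
Interest = €644,800.00, so EBIT − I = €1,509,941.50.
Degree of combined leverage = contribution ÷ (EBIT − I) = €3,343,741.50 ÷ €1,509,941.50 = 2.2145.
%ΔEPS = DCL × %ΔSales = 2.2145 × -23.6% = -52.3%.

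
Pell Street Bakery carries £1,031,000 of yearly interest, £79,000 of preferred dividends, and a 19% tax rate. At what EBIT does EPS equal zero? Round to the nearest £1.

£1,128,531

Grossing the preferred dividend up to pre-tax terms: £79,000 / (1 − 0.19) = £97,530.86.
Financial break-even EBIT = interest + D_p ÷ (1 − t) = £1,031,000 + £97,530.86 = £1,128,530.86.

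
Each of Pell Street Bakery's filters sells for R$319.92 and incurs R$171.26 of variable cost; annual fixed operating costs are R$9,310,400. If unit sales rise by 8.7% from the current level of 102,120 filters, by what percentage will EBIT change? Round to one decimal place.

+22.5%

Contribution at this volume is 102,120 × R$148.66 = R$15,181,159.20.
EBIT = R$15,181,159.20 − R$9,310,400 = R$5,870,759.20.
DOL = contribution ÷ EBIT = R$15,181,159.20 ÷ R$5,870,759.20 = 2.5859.
%ΔEBIT = DOL × %ΔSales = 2.5859 × +8.7% = +22.5%.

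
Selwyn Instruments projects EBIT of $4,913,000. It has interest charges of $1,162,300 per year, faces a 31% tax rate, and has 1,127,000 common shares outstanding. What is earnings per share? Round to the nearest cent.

Interest = $1,162,300.00, so EBT = $4,913,000 − $1,162,300.00 = $3,750,700.00.
After tax at 31%: net income = $3,750,700.00 × 0.69 = $2,587,983.00.
Per share: $2,587,983.00 / 1,127,000 shares = $2.30.

$2.30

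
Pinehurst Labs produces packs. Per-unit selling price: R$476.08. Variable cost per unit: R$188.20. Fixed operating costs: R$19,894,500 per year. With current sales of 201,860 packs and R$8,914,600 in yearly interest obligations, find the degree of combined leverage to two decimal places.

1.98

Contribution at this volume is 201,860 × R$287.88 = R$58,111,456.80.
Subtracting fixed costs: EBIT = R$58,111,456.80 − R$19,894,500 = R$38,216,956.80. Interest = R$8,914,600.00.
DOL = R$58,111,456.80 ÷ R$38,216,956.80 = 1.5206; DFL = R$38,216,956.80 ÷ R$29,302,356.80 = 1.3042.
Combined leverage = 1.5206 × 1.3042 = 1.9832.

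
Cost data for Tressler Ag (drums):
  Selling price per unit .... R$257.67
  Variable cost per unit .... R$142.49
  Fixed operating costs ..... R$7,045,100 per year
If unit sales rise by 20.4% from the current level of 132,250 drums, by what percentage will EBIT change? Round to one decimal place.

Contribution at this volume is 132,250 × R$115.18 = R$15,232,555.00.
Subtracting fixed costs: EBIT = R$15,232,555.00 − R$7,045,100 = R$8,187,455.00.
DOL = contribution ÷ EBIT = R$15,232,555.00 ÷ R$8,187,455.00 = 1.8605.
So EBIT moves 1.8605 × (+20.4%) = +38.0%.

+38.0%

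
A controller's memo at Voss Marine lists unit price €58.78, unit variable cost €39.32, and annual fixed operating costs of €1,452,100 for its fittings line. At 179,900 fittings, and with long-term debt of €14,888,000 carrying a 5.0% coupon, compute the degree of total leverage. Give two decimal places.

Contribution at this volume is 179,900 × €19.46 = €3,500,854.00.
Operating income = contribution − fixed costs = €3,500,854.00 − €1,452,100 = €2,048,754.00. Interest = €744,400.00.
DOL = €3,500,854.00 ÷ €2,048,754.00 = 1.7088; DFL = €2,048,754.00 ÷ €1,304,354.00 = 1.5707.
DCL = DOL × DFL = 1.7088 × 1.5707 = 2.6840.

2.68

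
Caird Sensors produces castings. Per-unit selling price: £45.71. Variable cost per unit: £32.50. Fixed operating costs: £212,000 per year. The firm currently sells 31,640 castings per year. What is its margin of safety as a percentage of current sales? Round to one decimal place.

49.3%

Contribution margin per unit = £45.71 − £32.50 = £13.21. Break-even units = £212,000 ÷ £13.21 = 16,048.45; break-even revenue = 16,048.45 × £45.71 = £733,574.56.
Actual sales revenue = 31,640 × £45.71 = £1,446,264.40.
Margin of safety = (£1,446,264.40 − £733,574.56) ÷ £1,446,264.40 = 49.3%.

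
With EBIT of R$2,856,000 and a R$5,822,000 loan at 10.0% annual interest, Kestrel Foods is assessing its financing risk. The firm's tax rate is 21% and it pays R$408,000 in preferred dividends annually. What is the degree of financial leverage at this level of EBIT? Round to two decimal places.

Annual interest charges come to R$582,200.00.
Pre-tax preferred-dividend burden = R$408,000 ÷ (1 − 0.21) = R$516,455.70.
DFL = EBIT ÷ [EBIT − I − D_p/(1−t)] = R$2,856,000 ÷ [R$2,856,000 − R$582,200.00 − R$516,455.70] = R$2,856,000 ÷ R$1,757,344.30 = 1.6252.

1.63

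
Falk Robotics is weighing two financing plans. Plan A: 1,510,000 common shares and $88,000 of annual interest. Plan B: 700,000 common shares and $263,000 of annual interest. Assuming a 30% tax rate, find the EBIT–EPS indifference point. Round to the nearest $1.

Set EPS_A = EPS_B: (EBIT − $88,000)(1 − 0.30) ÷ 1,510,000 = (EBIT − $263,000)(1 − 0.30) ÷ 700,000.
Cancelling (1 − t) and cross-multiplying: 700,000·(EBIT − 88,000) = 1,510,000·(EBIT − 263,000).
EBIT × (1,510,000 − 700,000) = 263,000 × 1,510,000 − 88,000 × 700,000 = 335,530,000,000, so EBIT = 335,530,000,000 ÷ 810,000 = 414,234.57.

$414,235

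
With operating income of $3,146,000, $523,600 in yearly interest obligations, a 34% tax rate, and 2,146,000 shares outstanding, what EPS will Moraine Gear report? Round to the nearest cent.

Pre-tax income = $3,146,000 − $523,600.00 = $2,622,400.00.
Net income = $2,622,400.00 × (1 − 0.34) = $1,730,784.00.
Per share: $1,730,784.00 / 2,146,000 shares = $0.81.

$0.81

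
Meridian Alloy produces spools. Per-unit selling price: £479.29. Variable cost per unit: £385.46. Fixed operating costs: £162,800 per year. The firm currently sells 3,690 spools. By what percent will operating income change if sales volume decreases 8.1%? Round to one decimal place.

-15.3%

Contribution at this volume is 3,690 × £93.83 = £346,232.70.
Operating income = contribution − fixed costs = £346,232.70 − £162,800 = £183,432.70.
Degree of operating leverage = £346,232.70 / £183,432.70 = 1.8875.
So EBIT moves 1.8875 × (-8.1%) = -15.3%.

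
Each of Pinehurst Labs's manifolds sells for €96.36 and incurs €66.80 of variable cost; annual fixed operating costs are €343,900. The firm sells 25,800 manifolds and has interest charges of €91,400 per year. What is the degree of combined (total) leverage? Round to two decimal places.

2.33

Total contribution margin = 25,800 × €29.56 = €762,648.00.
Operating income = contribution − fixed costs = €762,648.00 − €343,900 = €418,748.00. Interest = €91,400.00.
DOL = €762,648.00 ÷ €418,748.00 = 1.8213; DFL = €418,748.00 ÷ €327,348.00 = 1.2792.
Combined leverage = 1.8213 × 1.2792 = 2.3298.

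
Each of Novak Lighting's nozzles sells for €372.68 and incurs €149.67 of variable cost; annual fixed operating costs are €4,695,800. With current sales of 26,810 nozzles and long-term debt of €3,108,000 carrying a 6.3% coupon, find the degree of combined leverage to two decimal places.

At 26,810 units, contribution = 26,810 × €223.01 = €5,978,898.10.
EBIT = €5,978,898.10 − €4,695,800 = €1,283,098.10. Interest = €195,804.00, so EBIT − I = €1,087,294.10.
Degree of total leverage = total CM / (EBIT − interest) = €5,978,898.10 / €1,087,294.10 = 5.4989.

5.50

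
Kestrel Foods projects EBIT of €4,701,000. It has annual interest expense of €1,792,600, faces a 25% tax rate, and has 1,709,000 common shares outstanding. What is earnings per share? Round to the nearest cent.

€1.28

Pre-tax income = €4,701,000 − €1,792,600.00 = €2,908,400.00.
After tax at 25%: net income = €2,908,400.00 × 0.75 = €2,181,300.00.
EPS = €2,181,300.00 ÷ 1,709,000 = €1.28.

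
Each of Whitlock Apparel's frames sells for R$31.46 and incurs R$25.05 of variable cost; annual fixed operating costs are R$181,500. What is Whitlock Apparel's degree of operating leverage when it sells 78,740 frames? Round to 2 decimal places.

1.56

At 78,740 units, contribution = 78,740 × R$6.41 = R$504,723.40.
Subtracting fixed costs: EBIT = R$504,723.40 − R$181,500 = R$323,223.40.
Degree of operating leverage = R$504,723.40 / R$323,223.40 = 1.5615.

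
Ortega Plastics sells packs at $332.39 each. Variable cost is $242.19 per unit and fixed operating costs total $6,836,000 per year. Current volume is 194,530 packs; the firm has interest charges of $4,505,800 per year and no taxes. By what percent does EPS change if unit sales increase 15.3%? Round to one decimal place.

Contribution at this volume is 194,530 × $90.20 = $17,546,606.00.
EBIT = $17,546,606.00 − $6,836,000 = $10,710,606.00.
After interest of $4,505,800.00, pre-tax earnings = $6,204,806.00.
Degree of combined leverage = contribution ÷ (EBIT − I) = $17,546,606.00 ÷ $6,204,806.00 = 2.8279.
%ΔEPS = DCL × %ΔSales = 2.8279 × +15.3% = +43.3%.

+43.3%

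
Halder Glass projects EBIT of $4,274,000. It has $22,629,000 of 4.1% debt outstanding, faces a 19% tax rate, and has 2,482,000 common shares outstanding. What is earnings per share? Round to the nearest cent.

Pre-tax income = $4,274,000 − $927,789.00 = $3,346,211.00.
Net income = $3,346,211.00 × (1 − 0.19) = $2,710,430.91.
EPS = $2,710,430.91 ÷ 2,482,000 = $1.09.

$1.09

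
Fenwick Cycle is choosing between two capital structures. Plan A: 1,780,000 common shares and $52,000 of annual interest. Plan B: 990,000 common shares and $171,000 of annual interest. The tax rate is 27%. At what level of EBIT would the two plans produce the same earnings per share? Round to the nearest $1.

$320,127

At indifference, (EBIT − 52,000)(1 − t)/1,780,000 = (EBIT − 171,000)(1 − t)/990,000.
The (1 − t) factor cancels: (EBIT − 52,000) × 990,000 = (EBIT − 171,000) × 1,780,000.
EBIT × (1,780,000 − 990,000) = 171,000 × 1,780,000 − 52,000 × 990,000 = 252,900,000,000, so EBIT = 252,900,000,000 ÷ 790,000 = 320,126.58.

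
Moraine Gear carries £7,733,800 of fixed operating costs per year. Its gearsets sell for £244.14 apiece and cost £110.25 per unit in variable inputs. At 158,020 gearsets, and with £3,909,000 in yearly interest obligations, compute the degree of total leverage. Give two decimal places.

2.22

Total contribution margin = 158,020 × £133.89 = £21,157,297.80.
Subtracting fixed costs: EBIT = £21,157,297.80 − £7,733,800 = £13,423,497.80. Interest = £3,909,000.00.
DOL = £21,157,297.80 ÷ £13,423,497.80 = 1.5761; DFL = £13,423,497.80 ÷ £9,514,497.80 = 1.4108.
Combined leverage = 1.5761 × 1.4108 = 2.2236.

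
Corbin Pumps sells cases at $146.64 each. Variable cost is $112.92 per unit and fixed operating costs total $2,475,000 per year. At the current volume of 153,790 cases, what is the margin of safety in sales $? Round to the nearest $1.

Unit CM = price − variable cost = $146.64 − $112.92 = $33.72. Break-even units = $2,475,000 ÷ $33.72 = 73,398.58; break-even revenue = 73,398.58 × $146.64 = $10,763,167.26.
Current sales = 153,790 × $146.64 = $22,551,765.60.
Margin of safety = $22,551,765.60 − $10,763,167.26 = $11,788,598.

$11,788,598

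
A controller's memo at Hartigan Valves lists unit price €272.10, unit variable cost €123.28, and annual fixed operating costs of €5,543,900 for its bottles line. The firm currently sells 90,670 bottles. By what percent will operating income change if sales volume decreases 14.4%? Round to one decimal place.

Total contribution margin = 90,670 × €148.82 = €13,493,509.40.
Subtracting fixed costs: EBIT = €13,493,509.40 − €5,543,900 = €7,949,609.40.
So DOL = total CM / EBIT = €13,493,509.40 / €7,949,609.40 = 1.6974.
%ΔEBIT = DOL × %ΔSales = 1.6974 × -14.4% = -24.4%.

-24.4%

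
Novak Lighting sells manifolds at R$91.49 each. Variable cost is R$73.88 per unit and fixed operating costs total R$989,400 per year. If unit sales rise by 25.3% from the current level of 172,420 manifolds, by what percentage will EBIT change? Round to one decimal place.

Total contribution margin = 172,420 × R$17.61 = R$3,036,316.20.
Operating income = contribution − fixed costs = R$3,036,316.20 − R$989,400 = R$2,046,916.20.
So DOL = total CM / EBIT = R$3,036,316.20 / R$2,046,916.20 = 1.4834.
Operating income changes by 1.4834 × +25.3% = +37.5%.

+37.5%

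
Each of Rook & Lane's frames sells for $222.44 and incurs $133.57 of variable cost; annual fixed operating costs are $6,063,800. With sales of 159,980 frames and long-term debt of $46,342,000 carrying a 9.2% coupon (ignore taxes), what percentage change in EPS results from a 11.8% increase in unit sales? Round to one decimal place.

+43.1%

At 159,980 units, contribution = 159,980 × $88.87 = $14,217,422.60.
Operating income = contribution − fixed costs = $14,217,422.60 − $6,063,800 = $8,153,622.60.
Interest = $4,263,464.00, so EBIT − I = $3,890,158.60.
DCL = total CM / (EBIT − I) = $14,217,422.60 / $3,890,158.60 = 3.6547.
EPS therefore changes by 3.6547 × (+11.8%) = +43.1%.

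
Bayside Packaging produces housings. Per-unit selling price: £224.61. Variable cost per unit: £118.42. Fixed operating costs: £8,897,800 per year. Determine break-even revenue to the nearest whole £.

£18,820,368

CM per unit = £224.61 − £118.42 = £106.19; CM ratio = £106.19 / £224.61 = 0.4728.
Break-even revenue = fixed costs × price ÷ CM = £8,897,800 × £224.61 ÷ £106.19 = £18,820,368.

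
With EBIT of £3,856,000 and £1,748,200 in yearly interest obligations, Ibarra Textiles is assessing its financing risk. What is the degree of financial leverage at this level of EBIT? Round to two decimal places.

Interest = £1,748,200.00.
Degree of financial leverage = EBIT / (EBIT − interest) = £3,856,000 / £2,107,800.00 = 1.8294.

1.83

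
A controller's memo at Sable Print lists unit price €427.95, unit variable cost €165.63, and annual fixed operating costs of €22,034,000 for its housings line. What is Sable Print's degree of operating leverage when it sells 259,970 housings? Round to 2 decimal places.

1.48

At 259,970 units, contribution = 259,970 × €262.32 = €68,195,330.40.
EBIT = €68,195,330.40 − €22,034,000 = €46,161,330.40.
DOL = contribution ÷ EBIT = €68,195,330.40 ÷ €46,161,330.40 = 1.4773.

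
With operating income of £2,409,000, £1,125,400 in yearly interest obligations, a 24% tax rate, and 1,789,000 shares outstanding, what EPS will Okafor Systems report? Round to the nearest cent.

£0.55

Pre-tax income = £2,409,000 − £1,125,400.00 = £1,283,600.00.
After tax at 24%: net income = £1,283,600.00 × 0.76 = £975,536.00.
Per share: £975,536.00 / 1,789,000 shares = £0.55.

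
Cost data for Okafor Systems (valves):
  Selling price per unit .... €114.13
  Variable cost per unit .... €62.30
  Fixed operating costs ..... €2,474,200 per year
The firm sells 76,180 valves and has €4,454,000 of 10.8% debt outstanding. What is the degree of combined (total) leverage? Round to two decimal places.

3.98

Total contribution margin = 76,180 × €51.83 = €3,948,409.40.
Subtracting fixed costs: EBIT = €3,948,409.40 − €2,474,200 = €1,474,209.40. Interest = €481,032.00.
DOL = €3,948,409.40 ÷ €1,474,209.40 = 2.6783; DFL = €1,474,209.40 ÷ €993,177.40 = 1.4843.
DCL = DOL × DFL = 2.6783 × 1.4843 = 3.9754.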